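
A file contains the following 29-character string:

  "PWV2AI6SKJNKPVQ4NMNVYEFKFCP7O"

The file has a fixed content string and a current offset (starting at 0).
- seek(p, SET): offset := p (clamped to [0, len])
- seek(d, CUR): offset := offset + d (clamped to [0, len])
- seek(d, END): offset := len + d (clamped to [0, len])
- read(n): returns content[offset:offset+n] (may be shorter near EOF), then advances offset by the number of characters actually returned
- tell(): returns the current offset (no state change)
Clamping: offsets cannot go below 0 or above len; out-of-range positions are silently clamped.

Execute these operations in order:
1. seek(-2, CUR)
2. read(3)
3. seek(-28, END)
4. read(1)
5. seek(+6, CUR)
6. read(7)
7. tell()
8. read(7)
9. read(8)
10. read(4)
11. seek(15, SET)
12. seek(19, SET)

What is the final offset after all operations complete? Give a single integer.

Answer: 19

Derivation:
After 1 (seek(-2, CUR)): offset=0
After 2 (read(3)): returned 'PWV', offset=3
After 3 (seek(-28, END)): offset=1
After 4 (read(1)): returned 'W', offset=2
After 5 (seek(+6, CUR)): offset=8
After 6 (read(7)): returned 'KJNKPVQ', offset=15
After 7 (tell()): offset=15
After 8 (read(7)): returned '4NMNVYE', offset=22
After 9 (read(8)): returned 'FKFCP7O', offset=29
After 10 (read(4)): returned '', offset=29
After 11 (seek(15, SET)): offset=15
After 12 (seek(19, SET)): offset=19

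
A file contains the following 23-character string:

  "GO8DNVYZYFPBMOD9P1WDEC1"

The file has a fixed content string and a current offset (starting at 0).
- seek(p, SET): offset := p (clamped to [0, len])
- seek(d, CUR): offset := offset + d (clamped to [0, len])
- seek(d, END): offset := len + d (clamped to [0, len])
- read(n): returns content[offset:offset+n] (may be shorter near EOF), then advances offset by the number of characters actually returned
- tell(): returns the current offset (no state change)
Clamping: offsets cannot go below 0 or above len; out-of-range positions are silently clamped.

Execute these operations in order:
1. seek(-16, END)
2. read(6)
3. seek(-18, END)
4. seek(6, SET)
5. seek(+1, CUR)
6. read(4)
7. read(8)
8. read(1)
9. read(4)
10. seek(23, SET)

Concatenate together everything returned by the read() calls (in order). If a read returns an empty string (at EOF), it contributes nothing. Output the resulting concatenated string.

Answer: ZYFPBMZYFPBMOD9P1WDEC1

Derivation:
After 1 (seek(-16, END)): offset=7
After 2 (read(6)): returned 'ZYFPBM', offset=13
After 3 (seek(-18, END)): offset=5
After 4 (seek(6, SET)): offset=6
After 5 (seek(+1, CUR)): offset=7
After 6 (read(4)): returned 'ZYFP', offset=11
After 7 (read(8)): returned 'BMOD9P1W', offset=19
After 8 (read(1)): returned 'D', offset=20
After 9 (read(4)): returned 'EC1', offset=23
After 10 (seek(23, SET)): offset=23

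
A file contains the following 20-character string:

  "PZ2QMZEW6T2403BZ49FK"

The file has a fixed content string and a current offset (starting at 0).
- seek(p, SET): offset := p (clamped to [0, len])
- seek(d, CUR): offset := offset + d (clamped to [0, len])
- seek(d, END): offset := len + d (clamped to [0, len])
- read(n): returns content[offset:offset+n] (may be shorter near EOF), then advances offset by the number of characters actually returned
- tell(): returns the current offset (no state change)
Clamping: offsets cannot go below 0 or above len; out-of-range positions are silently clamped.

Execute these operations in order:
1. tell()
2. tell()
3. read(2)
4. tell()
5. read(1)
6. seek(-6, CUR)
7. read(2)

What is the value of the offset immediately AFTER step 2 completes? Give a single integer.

Answer: 0

Derivation:
After 1 (tell()): offset=0
After 2 (tell()): offset=0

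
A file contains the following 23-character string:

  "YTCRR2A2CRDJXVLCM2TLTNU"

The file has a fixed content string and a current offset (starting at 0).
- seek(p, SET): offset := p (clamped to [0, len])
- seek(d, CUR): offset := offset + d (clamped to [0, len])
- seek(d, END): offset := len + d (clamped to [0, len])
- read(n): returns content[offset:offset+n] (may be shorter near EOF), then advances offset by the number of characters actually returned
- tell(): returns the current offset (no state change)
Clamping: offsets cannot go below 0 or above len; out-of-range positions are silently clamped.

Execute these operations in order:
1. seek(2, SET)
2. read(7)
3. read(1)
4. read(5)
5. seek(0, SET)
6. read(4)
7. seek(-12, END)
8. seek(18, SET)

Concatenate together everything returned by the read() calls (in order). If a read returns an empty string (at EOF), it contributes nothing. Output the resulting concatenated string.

After 1 (seek(2, SET)): offset=2
After 2 (read(7)): returned 'CRR2A2C', offset=9
After 3 (read(1)): returned 'R', offset=10
After 4 (read(5)): returned 'DJXVL', offset=15
After 5 (seek(0, SET)): offset=0
After 6 (read(4)): returned 'YTCR', offset=4
After 7 (seek(-12, END)): offset=11
After 8 (seek(18, SET)): offset=18

Answer: CRR2A2CRDJXVLYTCR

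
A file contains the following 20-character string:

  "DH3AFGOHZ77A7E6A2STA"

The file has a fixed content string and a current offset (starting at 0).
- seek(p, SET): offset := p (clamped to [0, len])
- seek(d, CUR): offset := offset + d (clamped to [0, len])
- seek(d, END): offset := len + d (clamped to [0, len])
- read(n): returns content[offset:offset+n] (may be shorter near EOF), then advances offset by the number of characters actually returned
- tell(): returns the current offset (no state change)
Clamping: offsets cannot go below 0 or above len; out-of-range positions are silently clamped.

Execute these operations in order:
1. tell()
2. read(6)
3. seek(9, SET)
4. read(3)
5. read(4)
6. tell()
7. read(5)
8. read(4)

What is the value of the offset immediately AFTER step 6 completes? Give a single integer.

After 1 (tell()): offset=0
After 2 (read(6)): returned 'DH3AFG', offset=6
After 3 (seek(9, SET)): offset=9
After 4 (read(3)): returned '77A', offset=12
After 5 (read(4)): returned '7E6A', offset=16
After 6 (tell()): offset=16

Answer: 16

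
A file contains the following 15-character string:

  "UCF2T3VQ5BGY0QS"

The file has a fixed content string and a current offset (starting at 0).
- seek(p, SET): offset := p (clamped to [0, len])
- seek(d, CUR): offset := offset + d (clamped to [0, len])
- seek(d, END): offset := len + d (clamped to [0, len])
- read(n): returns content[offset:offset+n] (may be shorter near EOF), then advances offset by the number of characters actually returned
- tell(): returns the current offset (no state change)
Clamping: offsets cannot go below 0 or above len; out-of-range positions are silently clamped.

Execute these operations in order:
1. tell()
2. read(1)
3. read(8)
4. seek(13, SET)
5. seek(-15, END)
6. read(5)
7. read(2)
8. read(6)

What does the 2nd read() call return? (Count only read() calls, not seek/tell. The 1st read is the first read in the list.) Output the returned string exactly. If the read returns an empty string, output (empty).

After 1 (tell()): offset=0
After 2 (read(1)): returned 'U', offset=1
After 3 (read(8)): returned 'CF2T3VQ5', offset=9
After 4 (seek(13, SET)): offset=13
After 5 (seek(-15, END)): offset=0
After 6 (read(5)): returned 'UCF2T', offset=5
After 7 (read(2)): returned '3V', offset=7
After 8 (read(6)): returned 'Q5BGY0', offset=13

Answer: CF2T3VQ5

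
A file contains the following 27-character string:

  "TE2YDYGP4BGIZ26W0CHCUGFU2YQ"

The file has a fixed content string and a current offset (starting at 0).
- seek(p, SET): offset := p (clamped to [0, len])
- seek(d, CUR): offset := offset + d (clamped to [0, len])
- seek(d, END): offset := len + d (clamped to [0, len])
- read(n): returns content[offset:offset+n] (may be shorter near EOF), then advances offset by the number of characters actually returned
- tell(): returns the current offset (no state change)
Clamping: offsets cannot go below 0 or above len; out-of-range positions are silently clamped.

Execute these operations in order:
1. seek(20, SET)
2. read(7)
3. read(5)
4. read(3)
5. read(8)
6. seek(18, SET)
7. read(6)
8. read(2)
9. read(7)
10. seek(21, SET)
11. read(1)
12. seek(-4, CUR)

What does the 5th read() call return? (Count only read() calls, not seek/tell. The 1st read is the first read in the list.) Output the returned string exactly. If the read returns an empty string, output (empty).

After 1 (seek(20, SET)): offset=20
After 2 (read(7)): returned 'UGFU2YQ', offset=27
After 3 (read(5)): returned '', offset=27
After 4 (read(3)): returned '', offset=27
After 5 (read(8)): returned '', offset=27
After 6 (seek(18, SET)): offset=18
After 7 (read(6)): returned 'HCUGFU', offset=24
After 8 (read(2)): returned '2Y', offset=26
After 9 (read(7)): returned 'Q', offset=27
After 10 (seek(21, SET)): offset=21
After 11 (read(1)): returned 'G', offset=22
After 12 (seek(-4, CUR)): offset=18

Answer: HCUGFU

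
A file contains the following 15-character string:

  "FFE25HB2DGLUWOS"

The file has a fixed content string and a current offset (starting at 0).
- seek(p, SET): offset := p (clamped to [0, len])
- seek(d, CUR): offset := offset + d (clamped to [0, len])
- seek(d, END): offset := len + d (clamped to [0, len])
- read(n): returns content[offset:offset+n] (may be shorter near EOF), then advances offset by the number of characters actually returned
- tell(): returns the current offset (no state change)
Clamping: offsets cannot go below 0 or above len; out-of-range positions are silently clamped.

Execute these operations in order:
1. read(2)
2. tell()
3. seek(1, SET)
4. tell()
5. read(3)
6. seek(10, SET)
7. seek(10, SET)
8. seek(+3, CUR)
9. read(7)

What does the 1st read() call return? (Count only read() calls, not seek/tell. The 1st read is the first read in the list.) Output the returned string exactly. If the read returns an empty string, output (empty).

Answer: FF

Derivation:
After 1 (read(2)): returned 'FF', offset=2
After 2 (tell()): offset=2
After 3 (seek(1, SET)): offset=1
After 4 (tell()): offset=1
After 5 (read(3)): returned 'FE2', offset=4
After 6 (seek(10, SET)): offset=10
After 7 (seek(10, SET)): offset=10
After 8 (seek(+3, CUR)): offset=13
After 9 (read(7)): returned 'OS', offset=15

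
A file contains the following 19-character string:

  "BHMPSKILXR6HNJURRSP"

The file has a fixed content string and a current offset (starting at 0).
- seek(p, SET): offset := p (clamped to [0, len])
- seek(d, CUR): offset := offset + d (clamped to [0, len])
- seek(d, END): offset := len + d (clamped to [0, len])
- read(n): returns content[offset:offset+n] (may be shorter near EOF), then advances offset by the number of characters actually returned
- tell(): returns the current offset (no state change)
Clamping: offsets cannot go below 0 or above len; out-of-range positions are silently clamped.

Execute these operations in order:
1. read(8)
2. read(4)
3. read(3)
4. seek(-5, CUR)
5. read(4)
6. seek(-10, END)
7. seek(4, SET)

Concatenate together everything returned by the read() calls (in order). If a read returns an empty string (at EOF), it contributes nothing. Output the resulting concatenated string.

Answer: BHMPSKILXR6HNJU6HNJ

Derivation:
After 1 (read(8)): returned 'BHMPSKIL', offset=8
After 2 (read(4)): returned 'XR6H', offset=12
After 3 (read(3)): returned 'NJU', offset=15
After 4 (seek(-5, CUR)): offset=10
After 5 (read(4)): returned '6HNJ', offset=14
After 6 (seek(-10, END)): offset=9
After 7 (seek(4, SET)): offset=4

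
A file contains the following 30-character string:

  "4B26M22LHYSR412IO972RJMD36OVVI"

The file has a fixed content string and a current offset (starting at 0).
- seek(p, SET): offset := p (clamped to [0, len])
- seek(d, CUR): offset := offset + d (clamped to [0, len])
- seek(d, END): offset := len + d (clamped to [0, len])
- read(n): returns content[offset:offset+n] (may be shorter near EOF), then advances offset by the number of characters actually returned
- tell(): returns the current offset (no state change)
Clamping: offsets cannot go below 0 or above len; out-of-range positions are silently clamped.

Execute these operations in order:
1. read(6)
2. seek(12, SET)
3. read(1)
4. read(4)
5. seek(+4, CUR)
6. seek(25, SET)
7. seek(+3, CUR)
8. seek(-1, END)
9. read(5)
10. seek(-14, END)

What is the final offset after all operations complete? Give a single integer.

After 1 (read(6)): returned '4B26M2', offset=6
After 2 (seek(12, SET)): offset=12
After 3 (read(1)): returned '4', offset=13
After 4 (read(4)): returned '12IO', offset=17
After 5 (seek(+4, CUR)): offset=21
After 6 (seek(25, SET)): offset=25
After 7 (seek(+3, CUR)): offset=28
After 8 (seek(-1, END)): offset=29
After 9 (read(5)): returned 'I', offset=30
After 10 (seek(-14, END)): offset=16

Answer: 16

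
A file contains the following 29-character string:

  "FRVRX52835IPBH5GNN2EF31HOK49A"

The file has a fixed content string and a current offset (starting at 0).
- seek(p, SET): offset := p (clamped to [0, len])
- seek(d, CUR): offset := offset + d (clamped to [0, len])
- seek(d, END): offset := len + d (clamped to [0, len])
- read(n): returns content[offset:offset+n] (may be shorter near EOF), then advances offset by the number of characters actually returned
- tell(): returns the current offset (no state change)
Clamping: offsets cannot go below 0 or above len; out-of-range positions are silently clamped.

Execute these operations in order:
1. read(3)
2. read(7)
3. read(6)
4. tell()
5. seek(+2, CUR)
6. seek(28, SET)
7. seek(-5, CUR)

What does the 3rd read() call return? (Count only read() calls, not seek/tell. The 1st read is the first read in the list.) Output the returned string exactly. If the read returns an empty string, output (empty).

After 1 (read(3)): returned 'FRV', offset=3
After 2 (read(7)): returned 'RX52835', offset=10
After 3 (read(6)): returned 'IPBH5G', offset=16
After 4 (tell()): offset=16
After 5 (seek(+2, CUR)): offset=18
After 6 (seek(28, SET)): offset=28
After 7 (seek(-5, CUR)): offset=23

Answer: IPBH5G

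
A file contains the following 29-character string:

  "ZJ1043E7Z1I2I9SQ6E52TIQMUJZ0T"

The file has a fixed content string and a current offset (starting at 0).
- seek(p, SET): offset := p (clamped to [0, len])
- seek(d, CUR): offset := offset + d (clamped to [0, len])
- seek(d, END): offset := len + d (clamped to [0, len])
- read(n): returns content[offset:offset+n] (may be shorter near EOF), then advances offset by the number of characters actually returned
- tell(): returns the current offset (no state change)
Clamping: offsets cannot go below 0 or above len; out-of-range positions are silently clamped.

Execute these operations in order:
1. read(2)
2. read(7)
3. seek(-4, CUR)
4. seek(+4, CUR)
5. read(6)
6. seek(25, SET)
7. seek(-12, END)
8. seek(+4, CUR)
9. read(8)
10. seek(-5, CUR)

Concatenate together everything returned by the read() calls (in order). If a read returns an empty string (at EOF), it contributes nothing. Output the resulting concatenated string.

Answer: ZJ1043E7Z1I2I9SIQMUJZ0T

Derivation:
After 1 (read(2)): returned 'ZJ', offset=2
After 2 (read(7)): returned '1043E7Z', offset=9
After 3 (seek(-4, CUR)): offset=5
After 4 (seek(+4, CUR)): offset=9
After 5 (read(6)): returned '1I2I9S', offset=15
After 6 (seek(25, SET)): offset=25
After 7 (seek(-12, END)): offset=17
After 8 (seek(+4, CUR)): offset=21
After 9 (read(8)): returned 'IQMUJZ0T', offset=29
After 10 (seek(-5, CUR)): offset=24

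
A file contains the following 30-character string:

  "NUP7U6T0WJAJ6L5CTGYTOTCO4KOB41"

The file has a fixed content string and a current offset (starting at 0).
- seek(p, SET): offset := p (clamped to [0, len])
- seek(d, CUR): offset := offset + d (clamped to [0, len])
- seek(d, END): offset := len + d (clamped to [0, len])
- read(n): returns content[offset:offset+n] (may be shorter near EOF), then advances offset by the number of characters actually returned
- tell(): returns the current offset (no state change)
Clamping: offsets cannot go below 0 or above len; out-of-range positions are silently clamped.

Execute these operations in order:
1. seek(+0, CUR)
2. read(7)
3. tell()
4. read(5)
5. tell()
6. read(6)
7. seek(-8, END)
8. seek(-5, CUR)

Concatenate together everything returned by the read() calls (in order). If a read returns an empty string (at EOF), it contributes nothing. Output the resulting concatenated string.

Answer: NUP7U6T0WJAJ6L5CTG

Derivation:
After 1 (seek(+0, CUR)): offset=0
After 2 (read(7)): returned 'NUP7U6T', offset=7
After 3 (tell()): offset=7
After 4 (read(5)): returned '0WJAJ', offset=12
After 5 (tell()): offset=12
After 6 (read(6)): returned '6L5CTG', offset=18
After 7 (seek(-8, END)): offset=22
After 8 (seek(-5, CUR)): offset=17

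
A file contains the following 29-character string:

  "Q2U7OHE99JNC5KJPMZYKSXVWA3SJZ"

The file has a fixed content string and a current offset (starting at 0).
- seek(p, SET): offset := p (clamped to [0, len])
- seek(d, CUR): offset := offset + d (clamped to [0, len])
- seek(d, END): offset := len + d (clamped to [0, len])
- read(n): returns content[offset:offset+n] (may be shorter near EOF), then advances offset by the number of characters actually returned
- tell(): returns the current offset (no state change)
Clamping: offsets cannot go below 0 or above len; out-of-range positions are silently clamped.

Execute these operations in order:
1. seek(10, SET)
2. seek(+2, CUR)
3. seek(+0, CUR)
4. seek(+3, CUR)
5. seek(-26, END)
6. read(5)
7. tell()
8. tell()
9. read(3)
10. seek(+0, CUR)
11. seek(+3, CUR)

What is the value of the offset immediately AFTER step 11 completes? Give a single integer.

Answer: 14

Derivation:
After 1 (seek(10, SET)): offset=10
After 2 (seek(+2, CUR)): offset=12
After 3 (seek(+0, CUR)): offset=12
After 4 (seek(+3, CUR)): offset=15
After 5 (seek(-26, END)): offset=3
After 6 (read(5)): returned '7OHE9', offset=8
After 7 (tell()): offset=8
After 8 (tell()): offset=8
After 9 (read(3)): returned '9JN', offset=11
After 10 (seek(+0, CUR)): offset=11
After 11 (seek(+3, CUR)): offset=14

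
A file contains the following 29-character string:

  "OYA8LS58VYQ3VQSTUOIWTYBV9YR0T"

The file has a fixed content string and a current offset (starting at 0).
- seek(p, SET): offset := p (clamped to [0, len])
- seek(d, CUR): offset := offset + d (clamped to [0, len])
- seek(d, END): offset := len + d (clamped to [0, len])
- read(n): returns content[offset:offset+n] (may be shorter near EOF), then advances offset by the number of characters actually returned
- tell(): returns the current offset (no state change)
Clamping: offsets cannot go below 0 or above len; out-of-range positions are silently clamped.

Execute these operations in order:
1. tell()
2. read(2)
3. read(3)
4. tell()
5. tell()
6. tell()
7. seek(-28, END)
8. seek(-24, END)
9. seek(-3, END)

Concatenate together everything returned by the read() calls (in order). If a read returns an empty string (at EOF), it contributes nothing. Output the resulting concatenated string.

After 1 (tell()): offset=0
After 2 (read(2)): returned 'OY', offset=2
After 3 (read(3)): returned 'A8L', offset=5
After 4 (tell()): offset=5
After 5 (tell()): offset=5
After 6 (tell()): offset=5
After 7 (seek(-28, END)): offset=1
After 8 (seek(-24, END)): offset=5
After 9 (seek(-3, END)): offset=26

Answer: OYA8L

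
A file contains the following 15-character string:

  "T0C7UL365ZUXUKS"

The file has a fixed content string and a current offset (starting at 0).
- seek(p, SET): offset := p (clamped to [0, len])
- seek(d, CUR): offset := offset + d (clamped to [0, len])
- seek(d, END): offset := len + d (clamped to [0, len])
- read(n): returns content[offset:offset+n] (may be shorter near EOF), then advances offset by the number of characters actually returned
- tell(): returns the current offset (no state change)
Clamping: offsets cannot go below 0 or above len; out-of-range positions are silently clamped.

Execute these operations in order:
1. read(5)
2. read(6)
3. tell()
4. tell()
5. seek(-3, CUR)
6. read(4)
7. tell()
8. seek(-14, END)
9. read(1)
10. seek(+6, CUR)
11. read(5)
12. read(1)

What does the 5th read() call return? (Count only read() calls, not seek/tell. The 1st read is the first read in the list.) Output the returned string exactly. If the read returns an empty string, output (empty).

After 1 (read(5)): returned 'T0C7U', offset=5
After 2 (read(6)): returned 'L365ZU', offset=11
After 3 (tell()): offset=11
After 4 (tell()): offset=11
After 5 (seek(-3, CUR)): offset=8
After 6 (read(4)): returned '5ZUX', offset=12
After 7 (tell()): offset=12
After 8 (seek(-14, END)): offset=1
After 9 (read(1)): returned '0', offset=2
After 10 (seek(+6, CUR)): offset=8
After 11 (read(5)): returned '5ZUXU', offset=13
After 12 (read(1)): returned 'K', offset=14

Answer: 5ZUXU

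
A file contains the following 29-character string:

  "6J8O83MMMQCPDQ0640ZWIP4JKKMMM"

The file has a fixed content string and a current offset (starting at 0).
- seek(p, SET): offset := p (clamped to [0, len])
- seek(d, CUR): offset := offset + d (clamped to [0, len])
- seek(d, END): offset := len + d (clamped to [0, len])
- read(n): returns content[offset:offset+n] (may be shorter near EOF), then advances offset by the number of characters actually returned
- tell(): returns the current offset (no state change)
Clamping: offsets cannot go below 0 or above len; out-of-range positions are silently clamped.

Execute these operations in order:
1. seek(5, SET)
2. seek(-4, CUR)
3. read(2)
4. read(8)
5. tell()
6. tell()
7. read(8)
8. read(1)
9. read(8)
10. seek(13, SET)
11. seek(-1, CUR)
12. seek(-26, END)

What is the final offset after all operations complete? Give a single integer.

Answer: 3

Derivation:
After 1 (seek(5, SET)): offset=5
After 2 (seek(-4, CUR)): offset=1
After 3 (read(2)): returned 'J8', offset=3
After 4 (read(8)): returned 'O83MMMQC', offset=11
After 5 (tell()): offset=11
After 6 (tell()): offset=11
After 7 (read(8)): returned 'PDQ0640Z', offset=19
After 8 (read(1)): returned 'W', offset=20
After 9 (read(8)): returned 'IP4JKKMM', offset=28
After 10 (seek(13, SET)): offset=13
After 11 (seek(-1, CUR)): offset=12
After 12 (seek(-26, END)): offset=3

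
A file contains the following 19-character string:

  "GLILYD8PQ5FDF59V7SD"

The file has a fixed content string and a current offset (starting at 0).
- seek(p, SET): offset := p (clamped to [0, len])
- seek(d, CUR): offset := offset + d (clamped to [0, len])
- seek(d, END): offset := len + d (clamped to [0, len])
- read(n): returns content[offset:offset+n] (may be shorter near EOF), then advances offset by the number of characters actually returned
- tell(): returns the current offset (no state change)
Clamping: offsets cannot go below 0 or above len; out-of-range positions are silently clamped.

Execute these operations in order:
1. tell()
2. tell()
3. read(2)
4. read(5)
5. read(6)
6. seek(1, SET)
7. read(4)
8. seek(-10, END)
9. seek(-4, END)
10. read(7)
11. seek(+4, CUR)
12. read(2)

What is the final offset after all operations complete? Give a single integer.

After 1 (tell()): offset=0
After 2 (tell()): offset=0
After 3 (read(2)): returned 'GL', offset=2
After 4 (read(5)): returned 'ILYD8', offset=7
After 5 (read(6)): returned 'PQ5FDF', offset=13
After 6 (seek(1, SET)): offset=1
After 7 (read(4)): returned 'LILY', offset=5
After 8 (seek(-10, END)): offset=9
After 9 (seek(-4, END)): offset=15
After 10 (read(7)): returned 'V7SD', offset=19
After 11 (seek(+4, CUR)): offset=19
After 12 (read(2)): returned '', offset=19

Answer: 19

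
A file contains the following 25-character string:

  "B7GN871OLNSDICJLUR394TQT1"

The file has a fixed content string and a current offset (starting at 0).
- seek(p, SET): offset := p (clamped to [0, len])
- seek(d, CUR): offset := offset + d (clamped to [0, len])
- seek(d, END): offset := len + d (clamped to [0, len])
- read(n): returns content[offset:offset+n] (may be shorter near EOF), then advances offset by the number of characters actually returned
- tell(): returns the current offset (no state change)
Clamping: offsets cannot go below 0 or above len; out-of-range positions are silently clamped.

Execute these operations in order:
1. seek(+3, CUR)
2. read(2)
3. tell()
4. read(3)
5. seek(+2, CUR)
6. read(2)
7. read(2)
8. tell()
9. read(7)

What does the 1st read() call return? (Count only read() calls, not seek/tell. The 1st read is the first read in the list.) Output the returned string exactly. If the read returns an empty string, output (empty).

After 1 (seek(+3, CUR)): offset=3
After 2 (read(2)): returned 'N8', offset=5
After 3 (tell()): offset=5
After 4 (read(3)): returned '71O', offset=8
After 5 (seek(+2, CUR)): offset=10
After 6 (read(2)): returned 'SD', offset=12
After 7 (read(2)): returned 'IC', offset=14
After 8 (tell()): offset=14
After 9 (read(7)): returned 'JLUR394', offset=21

Answer: N8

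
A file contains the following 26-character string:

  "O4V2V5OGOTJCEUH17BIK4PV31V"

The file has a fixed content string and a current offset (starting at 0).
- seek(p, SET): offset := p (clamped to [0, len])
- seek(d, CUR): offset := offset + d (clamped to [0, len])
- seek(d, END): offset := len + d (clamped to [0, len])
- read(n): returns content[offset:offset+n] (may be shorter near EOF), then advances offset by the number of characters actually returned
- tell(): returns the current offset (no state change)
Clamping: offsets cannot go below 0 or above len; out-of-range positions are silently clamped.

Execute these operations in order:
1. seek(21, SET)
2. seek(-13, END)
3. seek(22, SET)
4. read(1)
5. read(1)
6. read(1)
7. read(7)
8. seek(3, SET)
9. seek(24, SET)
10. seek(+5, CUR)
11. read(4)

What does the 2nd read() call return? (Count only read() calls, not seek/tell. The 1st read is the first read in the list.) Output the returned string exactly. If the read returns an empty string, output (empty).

Answer: 3

Derivation:
After 1 (seek(21, SET)): offset=21
After 2 (seek(-13, END)): offset=13
After 3 (seek(22, SET)): offset=22
After 4 (read(1)): returned 'V', offset=23
After 5 (read(1)): returned '3', offset=24
After 6 (read(1)): returned '1', offset=25
After 7 (read(7)): returned 'V', offset=26
After 8 (seek(3, SET)): offset=3
After 9 (seek(24, SET)): offset=24
After 10 (seek(+5, CUR)): offset=26
After 11 (read(4)): returned '', offset=26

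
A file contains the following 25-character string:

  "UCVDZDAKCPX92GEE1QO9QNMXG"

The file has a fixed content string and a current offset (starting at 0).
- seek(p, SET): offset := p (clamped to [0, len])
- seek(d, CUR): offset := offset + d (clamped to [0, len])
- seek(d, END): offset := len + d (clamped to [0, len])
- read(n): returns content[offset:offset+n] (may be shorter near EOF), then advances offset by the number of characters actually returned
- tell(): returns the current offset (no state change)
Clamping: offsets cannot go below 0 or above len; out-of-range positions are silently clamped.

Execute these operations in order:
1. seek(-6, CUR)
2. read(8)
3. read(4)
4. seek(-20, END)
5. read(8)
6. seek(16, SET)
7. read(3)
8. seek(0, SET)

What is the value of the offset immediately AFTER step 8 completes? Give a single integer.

After 1 (seek(-6, CUR)): offset=0
After 2 (read(8)): returned 'UCVDZDAK', offset=8
After 3 (read(4)): returned 'CPX9', offset=12
After 4 (seek(-20, END)): offset=5
After 5 (read(8)): returned 'DAKCPX92', offset=13
After 6 (seek(16, SET)): offset=16
After 7 (read(3)): returned '1QO', offset=19
After 8 (seek(0, SET)): offset=0

Answer: 0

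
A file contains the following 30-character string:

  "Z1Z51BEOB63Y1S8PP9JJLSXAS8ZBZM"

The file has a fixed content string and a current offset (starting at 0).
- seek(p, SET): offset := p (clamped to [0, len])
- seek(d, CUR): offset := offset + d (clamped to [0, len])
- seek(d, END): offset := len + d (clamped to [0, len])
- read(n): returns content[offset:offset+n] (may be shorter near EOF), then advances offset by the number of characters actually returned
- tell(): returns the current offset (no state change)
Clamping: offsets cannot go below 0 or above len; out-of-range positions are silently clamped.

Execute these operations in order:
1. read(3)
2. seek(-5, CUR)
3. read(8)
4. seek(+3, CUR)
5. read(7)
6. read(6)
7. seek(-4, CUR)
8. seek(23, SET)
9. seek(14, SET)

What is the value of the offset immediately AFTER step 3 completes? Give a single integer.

Answer: 8

Derivation:
After 1 (read(3)): returned 'Z1Z', offset=3
After 2 (seek(-5, CUR)): offset=0
After 3 (read(8)): returned 'Z1Z51BEO', offset=8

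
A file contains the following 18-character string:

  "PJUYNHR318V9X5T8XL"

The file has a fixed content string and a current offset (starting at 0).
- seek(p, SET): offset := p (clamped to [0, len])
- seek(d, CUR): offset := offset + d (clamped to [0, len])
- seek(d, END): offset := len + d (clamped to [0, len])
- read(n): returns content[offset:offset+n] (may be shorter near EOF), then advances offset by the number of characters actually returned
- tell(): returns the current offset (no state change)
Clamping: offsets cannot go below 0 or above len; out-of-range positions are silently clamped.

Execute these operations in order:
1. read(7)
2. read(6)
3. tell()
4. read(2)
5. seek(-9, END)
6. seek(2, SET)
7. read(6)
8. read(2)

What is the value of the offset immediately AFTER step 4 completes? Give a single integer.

Answer: 15

Derivation:
After 1 (read(7)): returned 'PJUYNHR', offset=7
After 2 (read(6)): returned '318V9X', offset=13
After 3 (tell()): offset=13
After 4 (read(2)): returned '5T', offset=15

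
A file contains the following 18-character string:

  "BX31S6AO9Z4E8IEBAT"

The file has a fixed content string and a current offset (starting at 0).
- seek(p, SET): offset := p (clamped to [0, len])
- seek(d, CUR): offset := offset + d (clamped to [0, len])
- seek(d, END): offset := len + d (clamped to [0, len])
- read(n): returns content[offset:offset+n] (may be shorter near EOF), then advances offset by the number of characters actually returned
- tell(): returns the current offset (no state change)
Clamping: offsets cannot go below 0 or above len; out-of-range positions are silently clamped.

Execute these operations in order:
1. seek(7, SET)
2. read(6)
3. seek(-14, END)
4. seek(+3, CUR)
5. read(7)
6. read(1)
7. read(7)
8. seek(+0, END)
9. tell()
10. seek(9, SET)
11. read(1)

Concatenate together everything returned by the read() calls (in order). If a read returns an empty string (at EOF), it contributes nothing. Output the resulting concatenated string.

After 1 (seek(7, SET)): offset=7
After 2 (read(6)): returned 'O9Z4E8', offset=13
After 3 (seek(-14, END)): offset=4
After 4 (seek(+3, CUR)): offset=7
After 5 (read(7)): returned 'O9Z4E8I', offset=14
After 6 (read(1)): returned 'E', offset=15
After 7 (read(7)): returned 'BAT', offset=18
After 8 (seek(+0, END)): offset=18
After 9 (tell()): offset=18
After 10 (seek(9, SET)): offset=9
After 11 (read(1)): returned 'Z', offset=10

Answer: O9Z4E8O9Z4E8IEBATZ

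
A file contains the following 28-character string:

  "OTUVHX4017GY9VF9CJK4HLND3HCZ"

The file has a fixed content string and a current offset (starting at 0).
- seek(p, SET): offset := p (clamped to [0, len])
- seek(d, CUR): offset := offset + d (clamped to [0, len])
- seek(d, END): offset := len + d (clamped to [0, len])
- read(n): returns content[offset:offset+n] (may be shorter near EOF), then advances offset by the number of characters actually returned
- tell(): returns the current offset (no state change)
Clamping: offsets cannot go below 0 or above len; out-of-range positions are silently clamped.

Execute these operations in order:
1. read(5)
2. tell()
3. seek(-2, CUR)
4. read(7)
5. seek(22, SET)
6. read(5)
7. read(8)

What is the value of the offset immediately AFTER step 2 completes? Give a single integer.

After 1 (read(5)): returned 'OTUVH', offset=5
After 2 (tell()): offset=5

Answer: 5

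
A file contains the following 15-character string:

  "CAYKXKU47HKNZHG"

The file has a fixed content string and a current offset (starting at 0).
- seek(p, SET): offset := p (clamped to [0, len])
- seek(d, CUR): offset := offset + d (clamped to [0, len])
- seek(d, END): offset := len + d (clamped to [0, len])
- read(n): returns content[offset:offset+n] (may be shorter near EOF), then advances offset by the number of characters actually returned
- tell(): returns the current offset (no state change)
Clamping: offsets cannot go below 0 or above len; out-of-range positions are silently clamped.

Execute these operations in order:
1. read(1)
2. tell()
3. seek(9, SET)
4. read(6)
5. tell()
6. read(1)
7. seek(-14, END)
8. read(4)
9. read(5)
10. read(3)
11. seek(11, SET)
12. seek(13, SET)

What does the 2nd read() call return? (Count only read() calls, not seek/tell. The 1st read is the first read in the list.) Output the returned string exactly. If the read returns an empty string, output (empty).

After 1 (read(1)): returned 'C', offset=1
After 2 (tell()): offset=1
After 3 (seek(9, SET)): offset=9
After 4 (read(6)): returned 'HKNZHG', offset=15
After 5 (tell()): offset=15
After 6 (read(1)): returned '', offset=15
After 7 (seek(-14, END)): offset=1
After 8 (read(4)): returned 'AYKX', offset=5
After 9 (read(5)): returned 'KU47H', offset=10
After 10 (read(3)): returned 'KNZ', offset=13
After 11 (seek(11, SET)): offset=11
After 12 (seek(13, SET)): offset=13

Answer: HKNZHG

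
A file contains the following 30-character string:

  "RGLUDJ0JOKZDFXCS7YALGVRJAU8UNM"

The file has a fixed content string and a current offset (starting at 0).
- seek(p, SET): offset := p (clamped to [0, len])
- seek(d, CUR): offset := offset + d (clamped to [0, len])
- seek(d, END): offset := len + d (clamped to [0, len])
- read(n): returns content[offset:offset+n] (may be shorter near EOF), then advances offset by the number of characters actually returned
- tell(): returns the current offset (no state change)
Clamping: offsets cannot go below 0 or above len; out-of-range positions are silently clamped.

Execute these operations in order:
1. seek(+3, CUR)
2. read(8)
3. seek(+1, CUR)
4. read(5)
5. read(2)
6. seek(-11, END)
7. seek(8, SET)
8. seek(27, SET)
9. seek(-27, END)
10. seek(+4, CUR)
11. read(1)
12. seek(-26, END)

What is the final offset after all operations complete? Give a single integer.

After 1 (seek(+3, CUR)): offset=3
After 2 (read(8)): returned 'UDJ0JOKZ', offset=11
After 3 (seek(+1, CUR)): offset=12
After 4 (read(5)): returned 'FXCS7', offset=17
After 5 (read(2)): returned 'YA', offset=19
After 6 (seek(-11, END)): offset=19
After 7 (seek(8, SET)): offset=8
After 8 (seek(27, SET)): offset=27
After 9 (seek(-27, END)): offset=3
After 10 (seek(+4, CUR)): offset=7
After 11 (read(1)): returned 'J', offset=8
After 12 (seek(-26, END)): offset=4

Answer: 4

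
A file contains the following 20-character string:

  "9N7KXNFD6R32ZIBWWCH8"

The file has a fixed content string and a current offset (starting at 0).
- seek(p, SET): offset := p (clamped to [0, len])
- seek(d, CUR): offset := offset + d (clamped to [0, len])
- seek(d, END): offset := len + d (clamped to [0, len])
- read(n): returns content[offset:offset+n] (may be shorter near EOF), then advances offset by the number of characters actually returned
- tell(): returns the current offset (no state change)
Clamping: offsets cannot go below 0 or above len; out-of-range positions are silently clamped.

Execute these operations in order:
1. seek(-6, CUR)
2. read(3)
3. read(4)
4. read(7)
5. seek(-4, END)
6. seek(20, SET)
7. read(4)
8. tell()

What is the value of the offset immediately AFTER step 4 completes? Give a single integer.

After 1 (seek(-6, CUR)): offset=0
After 2 (read(3)): returned '9N7', offset=3
After 3 (read(4)): returned 'KXNF', offset=7
After 4 (read(7)): returned 'D6R32ZI', offset=14

Answer: 14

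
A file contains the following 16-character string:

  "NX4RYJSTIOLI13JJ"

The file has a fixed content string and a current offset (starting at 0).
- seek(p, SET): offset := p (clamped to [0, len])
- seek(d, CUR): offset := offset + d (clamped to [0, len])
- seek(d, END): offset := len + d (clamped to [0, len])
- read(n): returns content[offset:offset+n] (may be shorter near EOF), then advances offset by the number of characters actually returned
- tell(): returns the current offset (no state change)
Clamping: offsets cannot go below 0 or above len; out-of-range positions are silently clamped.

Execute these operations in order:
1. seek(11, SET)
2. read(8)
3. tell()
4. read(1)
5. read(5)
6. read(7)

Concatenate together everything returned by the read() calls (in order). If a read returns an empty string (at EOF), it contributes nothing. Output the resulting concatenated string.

After 1 (seek(11, SET)): offset=11
After 2 (read(8)): returned 'I13JJ', offset=16
After 3 (tell()): offset=16
After 4 (read(1)): returned '', offset=16
After 5 (read(5)): returned '', offset=16
After 6 (read(7)): returned '', offset=16

Answer: I13JJ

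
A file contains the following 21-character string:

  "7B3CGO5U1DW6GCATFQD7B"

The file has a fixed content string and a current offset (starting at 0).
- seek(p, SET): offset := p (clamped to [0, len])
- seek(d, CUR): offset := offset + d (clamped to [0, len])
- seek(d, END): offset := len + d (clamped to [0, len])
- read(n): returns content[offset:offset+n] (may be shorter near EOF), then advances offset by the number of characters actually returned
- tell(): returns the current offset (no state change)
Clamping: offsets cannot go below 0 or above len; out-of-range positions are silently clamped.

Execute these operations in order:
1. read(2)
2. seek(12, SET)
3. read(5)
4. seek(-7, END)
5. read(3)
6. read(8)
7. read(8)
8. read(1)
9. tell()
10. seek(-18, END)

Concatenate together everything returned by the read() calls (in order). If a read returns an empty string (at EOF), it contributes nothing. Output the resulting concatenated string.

Answer: 7BGCATFATFQD7B

Derivation:
After 1 (read(2)): returned '7B', offset=2
After 2 (seek(12, SET)): offset=12
After 3 (read(5)): returned 'GCATF', offset=17
After 4 (seek(-7, END)): offset=14
After 5 (read(3)): returned 'ATF', offset=17
After 6 (read(8)): returned 'QD7B', offset=21
After 7 (read(8)): returned '', offset=21
After 8 (read(1)): returned '', offset=21
After 9 (tell()): offset=21
After 10 (seek(-18, END)): offset=3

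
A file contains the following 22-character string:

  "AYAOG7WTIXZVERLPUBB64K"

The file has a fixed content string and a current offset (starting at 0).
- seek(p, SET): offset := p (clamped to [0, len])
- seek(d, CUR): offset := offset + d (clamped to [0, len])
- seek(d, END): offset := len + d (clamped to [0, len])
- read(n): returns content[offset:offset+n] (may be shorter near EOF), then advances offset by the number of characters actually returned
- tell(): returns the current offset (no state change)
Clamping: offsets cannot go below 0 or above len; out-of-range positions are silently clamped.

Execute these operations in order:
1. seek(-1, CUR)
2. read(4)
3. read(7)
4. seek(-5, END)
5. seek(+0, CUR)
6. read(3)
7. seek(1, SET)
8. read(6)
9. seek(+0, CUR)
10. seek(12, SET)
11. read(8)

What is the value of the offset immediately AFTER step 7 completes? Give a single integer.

Answer: 1

Derivation:
After 1 (seek(-1, CUR)): offset=0
After 2 (read(4)): returned 'AYAO', offset=4
After 3 (read(7)): returned 'G7WTIXZ', offset=11
After 4 (seek(-5, END)): offset=17
After 5 (seek(+0, CUR)): offset=17
After 6 (read(3)): returned 'BB6', offset=20
After 7 (seek(1, SET)): offset=1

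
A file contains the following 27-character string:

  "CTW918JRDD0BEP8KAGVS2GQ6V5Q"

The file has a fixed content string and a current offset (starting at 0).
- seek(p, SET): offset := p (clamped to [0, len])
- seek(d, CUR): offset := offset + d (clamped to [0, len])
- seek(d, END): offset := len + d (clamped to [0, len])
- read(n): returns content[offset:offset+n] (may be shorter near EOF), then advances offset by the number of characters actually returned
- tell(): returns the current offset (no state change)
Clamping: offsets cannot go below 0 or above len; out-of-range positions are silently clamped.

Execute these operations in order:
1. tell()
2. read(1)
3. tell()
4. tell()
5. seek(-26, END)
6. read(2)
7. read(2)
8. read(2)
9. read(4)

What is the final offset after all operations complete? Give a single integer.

Answer: 11

Derivation:
After 1 (tell()): offset=0
After 2 (read(1)): returned 'C', offset=1
After 3 (tell()): offset=1
After 4 (tell()): offset=1
After 5 (seek(-26, END)): offset=1
After 6 (read(2)): returned 'TW', offset=3
After 7 (read(2)): returned '91', offset=5
After 8 (read(2)): returned '8J', offset=7
After 9 (read(4)): returned 'RDD0', offset=11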